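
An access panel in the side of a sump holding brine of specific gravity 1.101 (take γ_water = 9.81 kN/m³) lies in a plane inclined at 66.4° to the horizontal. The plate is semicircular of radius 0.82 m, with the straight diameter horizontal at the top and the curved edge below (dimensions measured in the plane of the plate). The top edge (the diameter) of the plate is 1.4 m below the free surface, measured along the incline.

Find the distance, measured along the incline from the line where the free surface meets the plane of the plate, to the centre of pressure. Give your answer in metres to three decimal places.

y_p = 1.775 m

γ = 1.101 × 9.81 = 10.80081 kN/m³.
Let θ = 66.4° be the plate's angle to the horizontal; measure y along the incline from where the plane meets the free surface. Vertical depth h = y·sinθ with sinθ = 0.916363.
The centroid of a semicircle lies 4r/(3π) = 0.348019 m from the diameter, here below the top edge, so y_c = 1.4 + 0.348019 = 1.74802 m and h_c = 1.74802 × 0.916363 = 1.60182 m.
A = πr²/2 = π × 0.82²/2 = 1.0562 m².
Resultant F = γ·h_c·A = 10.80081 × 1.60182 × 1.0562 = 18.2733 kN.
I_c = (π/8 − 8/(9π))·r⁴ = 0.109757 × 0.82⁴ = 0.0496235 m⁴.
Centre of pressure: y_p = y_c + I_c/(y_c·A) = 1.74802 + 0.0496235/(1.74802 × 1.0562) = 1.74802 + 0.0268779 = 1.7749 m along the plane.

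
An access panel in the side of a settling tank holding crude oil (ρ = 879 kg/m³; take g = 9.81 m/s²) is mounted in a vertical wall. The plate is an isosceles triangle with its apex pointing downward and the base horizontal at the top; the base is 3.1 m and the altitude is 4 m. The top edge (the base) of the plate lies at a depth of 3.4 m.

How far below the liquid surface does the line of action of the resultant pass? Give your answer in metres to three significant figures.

γ = ρg = 879 × 9.81 / 1000 = 8.62299 kN/m³.
With the apex down, the centroid sits h/3 = 4/3 = 1.33333 m below the base (the top edge), so the centroid depth is h_c = 3.4 + 1.33333 = 4.73333 m.
A = ½ × 3.1 × 4 = 6.2 m².
Resultant F = γ·h_c·A = 8.62299 × 4.73333 × 6.2 = 253.056 kN.
I_c = b·h³/36 = 3.1 × 4³/36 = 5.51111 m⁴.
Centre of pressure: y_p = y_c + I_c/(y_c·A) = 4.73333 + 5.51111/(4.73333 × 6.2) = 4.73333 + 0.187794 = 4.92112 m along the plane.

h_p = 4.92 m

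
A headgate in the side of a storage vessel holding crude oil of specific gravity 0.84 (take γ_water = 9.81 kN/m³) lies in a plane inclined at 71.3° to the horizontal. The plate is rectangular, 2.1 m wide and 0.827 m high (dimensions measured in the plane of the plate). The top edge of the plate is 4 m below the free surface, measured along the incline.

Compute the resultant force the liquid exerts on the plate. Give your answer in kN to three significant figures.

γ = 0.84 × 9.81 = 8.2404 kN/m³.
Let θ = 71.3° be the plate's angle to the horizontal; measure y along the incline from where the plane meets the free surface. Vertical depth h = y·sinθ with sinθ = 0.947210.
The centroid lies 0.827/2 = 0.4135 m below the top edge, so y_c = 4 + 0.4135 = 4.4135 m and h_c = 4.4135 × 0.947210 = 4.18051 m.
A = 2.1 × 0.827 = 1.7367 m².
Resultant F = γ·h_c·A = 8.2404 × 4.18051 × 1.7367 = 59.8277 kN.

F ≈ 59.8 kN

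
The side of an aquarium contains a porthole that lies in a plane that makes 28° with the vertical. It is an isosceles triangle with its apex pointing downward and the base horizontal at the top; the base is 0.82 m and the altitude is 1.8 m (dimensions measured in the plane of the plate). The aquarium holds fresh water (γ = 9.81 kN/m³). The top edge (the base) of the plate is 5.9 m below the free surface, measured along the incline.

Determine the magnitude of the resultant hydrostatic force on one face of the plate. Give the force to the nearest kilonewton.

F ≈ 42 kN

γ = 9.81 kN/m³.
The plate makes 28° with the vertical, i.e. θ = 90° − 28° = 62° to the horizontal. Measuring y along the incline from the free-surface line, vertical depth h = y·sinθ with sinθ = 0.882948.
With the apex down, the centroid sits h/3 = 1.8/3 = 0.6 m below the base (the top edge), so y_c = 5.9 + 0.6 = 6.5 m and h_c = 6.5 × 0.882948 = 5.73916 m.
A = ½ × 0.82 × 1.8 = 0.738 m².
Resultant F = γ·h_c·A = 9.81 × 5.73916 × 0.738 = 41.5503 kN.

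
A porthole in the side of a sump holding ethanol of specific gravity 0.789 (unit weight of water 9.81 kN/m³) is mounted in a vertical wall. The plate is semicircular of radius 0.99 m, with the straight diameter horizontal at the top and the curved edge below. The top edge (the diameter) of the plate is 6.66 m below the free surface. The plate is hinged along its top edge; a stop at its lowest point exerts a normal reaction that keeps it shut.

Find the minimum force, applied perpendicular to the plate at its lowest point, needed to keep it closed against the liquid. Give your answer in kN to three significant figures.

γ = 0.789 × 9.81 = 7.74009 kN/m³.
The centroid of a semicircle lies 4r/(3π) = 0.420169 m from the diameter, here below the top edge, so the centroid depth is h_c = 6.66 + 0.420169 = 7.08017 m.
A = πr²/2 = π × 0.99²/2 = 1.53954 m².
Resultant F = γ·h_c·A = 7.74009 × 7.08017 × 1.53954 = 84.3686 kN.
I_c = (π/8 − 8/(9π))·r⁴ = 0.109757 × 0.99⁴ = 0.105432 m⁴.
Centre of pressure: y_p = y_c + I_c/(y_c·A) = 7.08017 + 0.105432/(7.08017 × 1.53954) = 7.08017 + 0.00967248 = 7.08984 m along the plane.
The resultant acts 0.420169 + 0.00967248 = 0.429841 m (along the plate) below the hinge at the top edge, so the moment about the hinge is M = F × 0.429841 = 84.3686 × 0.429841 = 36.2651 kN·m.
A normal force at the bottom, 0.99 m from the hinge, must supply this moment: P = 36.2651/0.99 = 36.6314 kN.

P ≈ 36.6 kN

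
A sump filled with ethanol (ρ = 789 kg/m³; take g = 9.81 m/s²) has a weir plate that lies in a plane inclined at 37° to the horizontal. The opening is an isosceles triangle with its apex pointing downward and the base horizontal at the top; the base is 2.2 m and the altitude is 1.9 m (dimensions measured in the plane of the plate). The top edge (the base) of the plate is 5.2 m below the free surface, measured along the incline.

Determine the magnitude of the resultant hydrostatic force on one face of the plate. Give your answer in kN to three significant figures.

F ≈ 56.8 kN

γ = ρg = 789 × 9.81 / 1000 = 7.74009 kN/m³.
Let θ = 37° be the plate's angle to the horizontal; measure y along the incline from where the plane meets the free surface. Vertical depth h = y·sinθ with sinθ = 0.601815.
With the apex down, the centroid sits h/3 = 1.9/3 = 0.633333 m below the base (the top edge), so y_c = 5.2 + 0.633333 = 5.83333 m and h_c = 5.83333 × 0.601815 = 3.51059 m.
A = ½ × 2.2 × 1.9 = 2.09 m².
Resultant F = γ·h_c·A = 7.74009 × 3.51059 × 2.09 = 56.7901 kN.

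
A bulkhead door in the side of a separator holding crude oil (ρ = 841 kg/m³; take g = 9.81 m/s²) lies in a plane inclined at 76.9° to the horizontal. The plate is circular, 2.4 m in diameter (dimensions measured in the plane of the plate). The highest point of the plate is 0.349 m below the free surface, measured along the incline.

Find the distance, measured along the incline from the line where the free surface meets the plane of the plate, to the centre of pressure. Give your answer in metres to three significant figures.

y_p = 1.78 m

γ = ρg = 841 × 9.81 / 1000 = 8.25021 kN/m³.
Let θ = 76.9° be the plate's angle to the horizontal; measure y along the incline from where the plane meets the free surface. Vertical depth h = y·sinθ with sinθ = 0.973976.
The centroid is at the centre, 1.2 m below the top of the plate, so y_c = 0.349 + 1.2 = 1.549 m and h_c = 1.549 × 0.973976 = 1.50869 m.
A = π(1.2)² = 4.52389 m².
Resultant F = γ·h_c·A = 8.25021 × 1.50869 × 4.52389 = 56.3089 kN.
I_c = πr⁴/4 = π × 1.2⁴/4 = 1.6286 m⁴.
Centre of pressure: y_p = y_c + I_c/(y_c·A) = 1.549 + 1.6286/(1.549 × 4.52389) = 1.549 + 0.232408 = 1.78141 m along the plane.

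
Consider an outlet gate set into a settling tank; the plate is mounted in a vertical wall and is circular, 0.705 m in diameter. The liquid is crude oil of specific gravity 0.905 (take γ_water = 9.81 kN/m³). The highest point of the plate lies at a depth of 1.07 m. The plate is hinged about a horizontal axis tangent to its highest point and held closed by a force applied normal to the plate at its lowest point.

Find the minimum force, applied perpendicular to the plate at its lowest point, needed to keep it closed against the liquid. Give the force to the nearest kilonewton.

γ = 0.905 × 9.81 = 8.87805 kN/m³.
The centroid is at the centre, 0.3525 m below the top of the plate, so the centroid depth is h_c = 1.07 + 0.3525 = 1.4225 m.
A = π(0.3525)² = 0.390363 m².
Resultant F = γ·h_c·A = 8.87805 × 1.4225 × 0.390363 = 4.9299 kN.
I_c = πr⁴/4 = π × 0.3525⁴/4 = 0.0121262 m⁴.
Centre of pressure: y_p = y_c + I_c/(y_c·A) = 1.4225 + 0.0121262/(1.4225 × 0.390363) = 1.4225 + 0.0218375 = 1.44434 m along the plane.
The resultant acts 0.3525 + 0.0218375 = 0.374337 m (along the plate) below the hinge at the top edge, so the moment about the hinge is M = F × 0.374337 = 4.9299 × 0.374337 = 1.84544 kN·m.
A normal force at the bottom, 0.705 m from the hinge, must supply this moment: P = 1.84544/0.705 = 2.61765 kN.

P ≈ 3 kN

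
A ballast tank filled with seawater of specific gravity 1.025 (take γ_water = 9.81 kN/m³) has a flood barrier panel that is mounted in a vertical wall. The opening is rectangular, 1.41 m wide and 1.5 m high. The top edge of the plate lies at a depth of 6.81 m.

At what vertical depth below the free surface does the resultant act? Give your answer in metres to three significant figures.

h_p = 7.58 m

γ = 1.025 × 9.81 = 10.05525 kN/m³.
The centroid lies 1.5/2 = 0.75 m below the top edge, so the centroid depth is h_c = 6.81 + 0.75 = 7.56 m.
A = 1.41 × 1.5 = 2.115 m².
Resultant F = γ·h_c·A = 10.05525 × 7.56 × 2.115 = 160.777 kN.
I_c = b·h³/12 = 1.41 × 1.5³/12 = 0.396562 m⁴.
Centre of pressure: y_p = y_c + I_c/(y_c·A) = 7.56 + 0.396562/(7.56 × 2.115) = 7.56 + 0.0248016 = 7.5848 m along the plane.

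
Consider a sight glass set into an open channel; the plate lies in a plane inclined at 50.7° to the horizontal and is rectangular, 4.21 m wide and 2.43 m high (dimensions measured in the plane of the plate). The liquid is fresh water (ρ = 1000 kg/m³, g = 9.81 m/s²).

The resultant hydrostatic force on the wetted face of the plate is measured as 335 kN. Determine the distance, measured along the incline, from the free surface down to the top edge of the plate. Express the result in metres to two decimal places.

y_top ≈ 3.10 m

γ = ρg = 1000 × 9.81 = 9810 N/m³ = 9.81 kN/m³.
A = 4.21 × 2.43 = 10.2303 m².
From F = γ·h_c·A, the centroid depth is h_c = 335/(9.81 × 10.2303) = 3.33801 m.
Let θ = 50.7° be the plate's angle to the horizontal; measure y along the incline from where the plane meets the free surface. Vertical depth h = y·sinθ with sinθ = 0.773840.
Along the incline, y_c = h_c/sinθ = 3.33801/0.773840 = 4.31357 m.
The centroid lies 2.43/2 = 1.215 m below the top edge, so the top edge sits at y_top = 4.31357 − 1.215 = 3.09857 m along the incline.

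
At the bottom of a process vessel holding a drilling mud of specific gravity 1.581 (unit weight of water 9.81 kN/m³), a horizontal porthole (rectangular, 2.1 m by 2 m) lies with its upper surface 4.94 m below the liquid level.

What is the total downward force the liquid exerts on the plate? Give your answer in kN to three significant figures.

F ≈ 322 kN

γ = 1.581 × 9.81 = 15.50961 kN/m³.
The plate is horizontal, so pressure is uniform at p = γ·h = 15.50961 × 4.94 = 76.6175 kN/m².
A = 2.1 × 2 = 4.2 m².
F = p·A = 76.6175 × 4.2 = 321.794 kN.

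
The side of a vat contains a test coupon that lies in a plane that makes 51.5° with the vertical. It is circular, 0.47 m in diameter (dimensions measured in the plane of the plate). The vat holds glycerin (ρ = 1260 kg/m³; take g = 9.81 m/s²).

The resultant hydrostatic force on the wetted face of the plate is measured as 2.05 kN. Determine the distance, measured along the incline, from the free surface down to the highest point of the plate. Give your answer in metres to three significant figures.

y_top ≈ 1.30 m

γ = ρg = 1260 × 9.81 / 1000 = 12.3606 kN/m³.
A = π(0.235)² = 0.173494 m².
From F = γ·h_c·A, the centroid depth is h_c = 2.05/(12.3606 × 0.173494) = 0.955938 m.
The plate makes 51.5° with the vertical, i.e. θ = 90° − 51.5° = 38.5° to the horizontal. Measuring y along the incline from the free-surface line, vertical depth h = y·sinθ with sinθ = 0.622515.
Along the incline, y_c = h_c/sinθ = 0.955938/0.622515 = 1.53561 m.
The centroid is at the centre, 0.235 m below the top of the plate, so the highest point sits at y_top = 1.53561 − 0.235 = 1.30061 m along the incline.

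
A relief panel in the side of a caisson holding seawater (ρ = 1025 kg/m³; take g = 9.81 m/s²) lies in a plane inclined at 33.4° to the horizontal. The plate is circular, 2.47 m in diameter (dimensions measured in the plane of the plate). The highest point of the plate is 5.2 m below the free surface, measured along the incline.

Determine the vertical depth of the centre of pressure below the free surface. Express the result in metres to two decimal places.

γ = ρg = 1025 × 9.81 / 1000 = 10.05525 kN/m³.
Let θ = 33.4° be the plate's angle to the horizontal; measure y along the incline from where the plane meets the free surface. Vertical depth h = y·sinθ with sinθ = 0.550481.
The centroid is at the centre, 1.235 m below the top of the plate, so y_c = 5.2 + 1.235 = 6.435 m and h_c = 6.435 × 0.550481 = 3.54235 m.
A = π(1.235)² = 4.79164 m².
Resultant F = γ·h_c·A = 10.05525 × 3.54235 × 4.79164 = 170.674 kN.
I_c = πr⁴/4 = π × 1.235⁴/4 = 1.82708 m⁴.
Centre of pressure: y_p = y_c + I_c/(y_c·A) = 6.435 + 1.82708/(6.435 × 4.79164) = 6.435 + 0.059255 = 6.49425 m along the plane.
Vertically, h_p = y_p·sinθ = 6.49425 × 0.550481 = 3.57496 m.

h_p = 3.57 m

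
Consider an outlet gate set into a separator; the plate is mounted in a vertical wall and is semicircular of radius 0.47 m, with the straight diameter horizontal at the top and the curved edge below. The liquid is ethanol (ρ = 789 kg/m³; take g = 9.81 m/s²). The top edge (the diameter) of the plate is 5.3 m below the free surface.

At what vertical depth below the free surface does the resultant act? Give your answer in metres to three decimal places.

h_p = 5.502 m

γ = ρg = 789 × 9.81 / 1000 = 7.74009 kN/m³.
The centroid of a semicircle lies 4r/(3π) = 0.199474 m from the diameter, here below the top edge, so the centroid depth is h_c = 5.3 + 0.199474 = 5.49947 m.
A = πr²/2 = π × 0.47²/2 = 0.346989 m².
Resultant F = γ·h_c·A = 7.74009 × 5.49947 × 0.346989 = 14.7701 kN.
I_c = (π/8 − 8/(9π))·r⁴ = 0.109757 × 0.47⁴ = 0.00535579 m⁴.
Centre of pressure: y_p = y_c + I_c/(y_c·A) = 5.49947 + 0.00535579/(5.49947 × 0.346989) = 5.49947 + 0.00280664 = 5.50228 m along the plane.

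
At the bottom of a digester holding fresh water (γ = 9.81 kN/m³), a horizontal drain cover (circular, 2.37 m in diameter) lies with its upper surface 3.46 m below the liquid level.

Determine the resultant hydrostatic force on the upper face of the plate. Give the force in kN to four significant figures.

γ = 9.81 kN/m³.
The plate is horizontal, so pressure is uniform at p = γ·h = 9.81 × 3.46 = 33.9426 kN/m².
A = π(1.185)² = 4.4115 m².
F = p·A = 33.9426 × 4.4115 = 149.738 kN.

F ≈ 149.7 kN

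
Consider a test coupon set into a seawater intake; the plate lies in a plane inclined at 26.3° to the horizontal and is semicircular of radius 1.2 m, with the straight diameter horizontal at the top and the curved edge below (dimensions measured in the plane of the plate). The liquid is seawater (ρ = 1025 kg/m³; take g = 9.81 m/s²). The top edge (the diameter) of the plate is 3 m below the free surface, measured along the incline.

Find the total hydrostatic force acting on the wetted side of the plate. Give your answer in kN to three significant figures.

γ = ρg = 1025 × 9.81 / 1000 = 10.05525 kN/m³.
Let θ = 26.3° be the plate's angle to the horizontal; measure y along the incline from where the plane meets the free surface. Vertical depth h = y·sinθ with sinθ = 0.443071.
The centroid of a semicircle lies 4r/(3π) = 0.509296 m from the diameter, here below the top edge, so y_c = 3 + 0.509296 = 3.5093 m and h_c = 3.5093 × 0.443071 = 1.55487 m.
A = πr²/2 = π × 1.2²/2 = 2.26195 m².
Resultant F = γ·h_c·A = 10.05525 × 1.55487 × 2.26195 = 35.3647 kN.

F ≈ 35.4 kN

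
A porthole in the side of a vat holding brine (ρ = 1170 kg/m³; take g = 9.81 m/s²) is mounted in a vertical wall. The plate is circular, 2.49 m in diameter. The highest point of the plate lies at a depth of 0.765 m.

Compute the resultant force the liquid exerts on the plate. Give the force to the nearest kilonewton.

F ≈ 112 kN

γ = ρg = 1170 × 9.81 / 1000 = 11.4777 kN/m³.
The centroid is at the centre, 1.245 m below the top of the plate, so the centroid depth is h_c = 0.765 + 1.245 = 2.01 m.
A = π(1.245)² = 4.86955 m².
Resultant F = γ·h_c·A = 11.4777 × 2.01 × 4.86955 = 112.341 kN.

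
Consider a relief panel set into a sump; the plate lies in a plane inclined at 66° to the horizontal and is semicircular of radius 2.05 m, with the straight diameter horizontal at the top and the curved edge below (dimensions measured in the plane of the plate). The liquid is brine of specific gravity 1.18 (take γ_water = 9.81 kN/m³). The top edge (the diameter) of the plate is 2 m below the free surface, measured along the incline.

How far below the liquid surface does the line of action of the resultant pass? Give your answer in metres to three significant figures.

h_p = 2.72 m

γ = 1.18 × 9.81 = 11.5758 kN/m³.
Let θ = 66° be the plate's angle to the horizontal; measure y along the incline from where the plane meets the free surface. Vertical depth h = y·sinθ with sinθ = 0.913545.
The centroid of a semicircle lies 4r/(3π) = 0.870047 m from the diameter, here below the top edge, so y_c = 2 + 0.870047 = 2.87005 m and h_c = 2.87005 × 0.913545 = 2.62192 m.
A = πr²/2 = π × 2.05²/2 = 6.60127 m².
Resultant F = γ·h_c·A = 11.5758 × 2.62192 × 6.60127 = 200.354 kN.
I_c = (π/8 − 8/(9π))·r⁴ = 0.109757 × 2.05⁴ = 1.93842 m⁴.
Centre of pressure: y_p = y_c + I_c/(y_c·A) = 2.87005 + 1.93842/(2.87005 × 6.60127) = 2.87005 + 0.102313 = 2.97236 m along the plane.
Vertically, h_p = y_p·sinθ = 2.97236 × 0.913545 = 2.71538 m.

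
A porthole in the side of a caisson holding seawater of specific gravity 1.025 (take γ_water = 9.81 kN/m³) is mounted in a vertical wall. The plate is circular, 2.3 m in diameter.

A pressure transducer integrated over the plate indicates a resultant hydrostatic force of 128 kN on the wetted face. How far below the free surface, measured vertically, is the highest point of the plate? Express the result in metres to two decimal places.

d_top ≈ 1.91 m

γ = 1.025 × 9.81 = 10.05525 kN/m³.
A = π(1.15)² = 4.15476 m².
From F = γ·h_c·A, the centroid depth is h_c = 128/(10.05525 × 4.15476) = 3.06388 m.
The centroid is at the centre, 1.15 m below the top of the plate, so the highest point sits at h_top = 3.06388 − 1.15 = 1.91388 m below the surface.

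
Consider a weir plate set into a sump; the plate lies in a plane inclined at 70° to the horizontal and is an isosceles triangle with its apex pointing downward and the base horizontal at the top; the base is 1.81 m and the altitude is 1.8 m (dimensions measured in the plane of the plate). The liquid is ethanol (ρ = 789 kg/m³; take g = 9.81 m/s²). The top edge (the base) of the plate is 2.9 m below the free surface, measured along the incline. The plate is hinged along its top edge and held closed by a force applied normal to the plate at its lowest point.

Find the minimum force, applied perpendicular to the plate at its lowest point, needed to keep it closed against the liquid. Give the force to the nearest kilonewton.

γ = ρg = 789 × 9.81 / 1000 = 7.74009 kN/m³.
Let θ = 70° be the plate's angle to the horizontal; measure y along the incline from where the plane meets the free surface. Vertical depth h = y·sinθ with sinθ = 0.939693.
With the apex down, the centroid sits h/3 = 1.8/3 = 0.6 m below the base (the top edge), so y_c = 2.9 + 0.6 = 3.5 m and h_c = 3.5 × 0.939693 = 3.28893 m.
A = ½ × 1.81 × 1.8 = 1.629 m².
Resultant F = γ·h_c·A = 7.74009 × 3.28893 × 1.629 = 41.4688 kN.
I_c = b·h³/36 = 1.81 × 1.8³/36 = 0.29322 m⁴.
Centre of pressure: y_p = y_c + I_c/(y_c·A) = 3.5 + 0.29322/(3.5 × 1.629) = 3.5 + 0.0514286 = 3.55143 m along the plane.
The resultant acts 0.6 + 0.0514286 = 0.651429 m (along the plate) below the hinge at the top edge, so the moment about the hinge is M = F × 0.651429 = 41.4688 × 0.651429 = 27.014 kN·m.
A normal force at the bottom, 1.8 m from the hinge, must supply this moment: P = 27.014/1.8 = 15.0078 kN.

P ≈ 15 kN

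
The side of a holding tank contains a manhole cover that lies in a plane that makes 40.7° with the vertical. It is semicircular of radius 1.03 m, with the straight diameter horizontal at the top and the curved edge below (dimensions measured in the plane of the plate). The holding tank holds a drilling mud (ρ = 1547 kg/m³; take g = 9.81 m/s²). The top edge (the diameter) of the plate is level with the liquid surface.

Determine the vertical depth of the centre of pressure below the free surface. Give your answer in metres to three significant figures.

h_p = 0.460 m

γ = ρg = 1547 × 9.81 / 1000 = 15.17607 kN/m³.
The plate makes 40.7° with the vertical, i.e. θ = 90° − 40.7° = 49.3° to the horizontal. Measuring y along the incline from the free-surface line, vertical depth h = y·sinθ with sinθ = 0.758134.
The centroid of a semicircle lies 4r/(3π) = 0.437146 m from the diameter, here below the top edge, so y_c = 0.437146 m and h_c = 0.437146 × 0.758134 = 0.331415 m.
A = πr²/2 = π × 1.03²/2 = 1.66646 m².
Resultant F = γ·h_c·A = 15.17607 × 0.331415 × 1.66646 = 8.38159 kN.
I_c = (π/8 − 8/(9π))·r⁴ = 0.109757 × 1.03⁴ = 0.123532 m⁴.
Centre of pressure: y_p = y_c + I_c/(y_c·A) = 0.437146 + 0.123532/(0.437146 × 1.66646) = 0.437146 + 0.169574 = 0.60672 m along the plane.
Vertically, h_p = y_p·sinθ = 0.60672 × 0.758134 = 0.459975 m.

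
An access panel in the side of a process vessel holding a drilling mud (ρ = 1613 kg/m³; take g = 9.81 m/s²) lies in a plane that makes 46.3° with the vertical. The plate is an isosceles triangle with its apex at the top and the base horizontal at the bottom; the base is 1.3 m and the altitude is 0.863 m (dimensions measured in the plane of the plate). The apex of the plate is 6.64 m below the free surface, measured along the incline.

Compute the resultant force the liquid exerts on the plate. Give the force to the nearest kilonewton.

F ≈ 44 kN

γ = ρg = 1613 × 9.81 / 1000 = 15.82353 kN/m³.
The plate makes 46.3° with the vertical, i.e. θ = 90° − 46.3° = 43.7° to the horizontal. Measuring y along the incline from the free-surface line, vertical depth h = y·sinθ with sinθ = 0.690882.
With the apex up, the centroid sits 2h/3 = 2 × 0.863/3 = 0.575333 m below the apex, so y_c = 6.64 + 0.575333 = 7.21533 m and h_c = 7.21533 × 0.690882 = 4.98494 m.
A = ½ × 1.3 × 0.863 = 0.56095 m².
Resultant F = γ·h_c·A = 15.82353 × 4.98494 × 0.56095 = 44.2474 kN.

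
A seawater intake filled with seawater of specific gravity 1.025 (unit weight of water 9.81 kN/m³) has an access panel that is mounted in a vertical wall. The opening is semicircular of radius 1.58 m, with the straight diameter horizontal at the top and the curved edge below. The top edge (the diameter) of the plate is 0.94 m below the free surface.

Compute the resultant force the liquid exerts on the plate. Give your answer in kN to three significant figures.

γ = 1.025 × 9.81 = 10.05525 kN/m³.
The centroid of a semicircle lies 4r/(3π) = 0.670573 m from the diameter, here below the top edge, so the centroid depth is h_c = 0.94 + 0.670573 = 1.61057 m.
A = πr²/2 = π × 1.58²/2 = 3.92134 m².
Resultant F = γ·h_c·A = 10.05525 × 1.61057 × 3.92134 = 63.5049 kN.

F ≈ 63.5 kN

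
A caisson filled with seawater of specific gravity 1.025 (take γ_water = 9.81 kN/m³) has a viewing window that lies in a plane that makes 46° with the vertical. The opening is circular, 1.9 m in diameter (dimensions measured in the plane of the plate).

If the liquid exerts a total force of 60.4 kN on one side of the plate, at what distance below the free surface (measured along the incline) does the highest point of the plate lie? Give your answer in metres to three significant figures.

γ = 1.025 × 9.81 = 10.05525 kN/m³.
A = π(0.95)² = 2.83529 m².
From F = γ·h_c·A, the centroid depth is h_c = 60.4/(10.05525 × 2.83529) = 2.11859 m.
The plate makes 46° with the vertical, i.e. θ = 90° − 46° = 44° to the horizontal. Measuring y along the incline from the free-surface line, vertical depth h = y·sinθ with sinθ = 0.694658.
Along the incline, y_c = h_c/sinθ = 2.11859/0.694658 = 3.04983 m.
The centroid is at the centre, 0.95 m below the top of the plate, so the highest point sits at y_top = 3.04983 − 0.95 = 2.09983 m along the incline.

y_top ≈ 2.10 m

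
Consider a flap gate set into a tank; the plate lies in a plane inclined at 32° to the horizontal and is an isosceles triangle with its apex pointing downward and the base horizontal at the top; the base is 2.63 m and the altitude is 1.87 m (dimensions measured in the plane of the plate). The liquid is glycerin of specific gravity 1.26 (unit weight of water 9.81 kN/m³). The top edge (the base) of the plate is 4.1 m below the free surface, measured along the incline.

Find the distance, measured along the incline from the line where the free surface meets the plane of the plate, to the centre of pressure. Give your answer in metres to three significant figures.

y_p = 4.76 m

γ = 1.26 × 9.81 = 12.3606 kN/m³.
Let θ = 32° be the plate's angle to the horizontal; measure y along the incline from where the plane meets the free surface. Vertical depth h = y·sinθ with sinθ = 0.529919.
With the apex down, the centroid sits h/3 = 1.87/3 = 0.623333 m below the base (the top edge), so y_c = 4.1 + 0.623333 = 4.72333 m and h_c = 4.72333 × 0.529919 = 2.50298 m.
A = ½ × 2.63 × 1.87 = 2.45905 m².
Resultant F = γ·h_c·A = 12.3606 × 2.50298 × 2.45905 = 76.0789 kN.
I_c = b·h³/36 = 2.63 × 1.87³/36 = 0.477725 m⁴.
Centre of pressure: y_p = y_c + I_c/(y_c·A) = 4.72333 + 0.477725/(4.72333 × 2.45905) = 4.72333 + 0.0411303 = 4.76446 m along the plane.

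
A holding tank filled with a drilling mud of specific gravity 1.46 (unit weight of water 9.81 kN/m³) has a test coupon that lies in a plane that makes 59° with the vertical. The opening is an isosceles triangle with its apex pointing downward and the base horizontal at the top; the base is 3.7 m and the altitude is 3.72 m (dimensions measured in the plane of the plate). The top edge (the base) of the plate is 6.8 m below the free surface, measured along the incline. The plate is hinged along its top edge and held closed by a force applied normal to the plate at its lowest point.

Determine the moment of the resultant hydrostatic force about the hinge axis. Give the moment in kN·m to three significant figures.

γ = 1.46 × 9.81 = 14.3226 kN/m³.
The plate makes 59° with the vertical, i.e. θ = 90° − 59° = 31° to the horizontal. Measuring y along the incline from the free-surface line, vertical depth h = y·sinθ with sinθ = 0.515038.
With the apex down, the centroid sits h/3 = 3.72/3 = 1.24 m below the base (the top edge), so y_c = 6.8 + 1.24 = 8.04 m and h_c = 8.04 × 0.515038 = 4.14091 m.
A = ½ × 3.7 × 3.72 = 6.882 m².
Resultant F = γ·h_c·A = 14.3226 × 4.14091 × 6.882 = 408.162 kN.
I_c = b·h³/36 = 3.7 × 3.72³/36 = 5.29088 m⁴.
Centre of pressure: y_p = y_c + I_c/(y_c·A) = 8.04 + 5.29088/(8.04 × 6.882) = 8.04 + 0.0956219 = 8.13562 m along the plane.
The resultant acts 1.24 + 0.0956219 = 1.33562 m (along the plate) below the hinge at the top edge, so the moment about the hinge is M = F × 1.33562 = 408.162 × 1.33562 = 545.149 kN·m.

M ≈ 545 kN·m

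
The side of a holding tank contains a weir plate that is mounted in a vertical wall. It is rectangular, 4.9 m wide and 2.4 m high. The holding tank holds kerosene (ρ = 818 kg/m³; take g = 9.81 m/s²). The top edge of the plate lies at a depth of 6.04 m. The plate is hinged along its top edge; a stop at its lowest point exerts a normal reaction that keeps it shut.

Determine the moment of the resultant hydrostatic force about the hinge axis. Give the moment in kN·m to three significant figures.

M ≈ 865 kN·m

γ = ρg = 818 × 9.81 / 1000 = 8.02458 kN/m³.
The centroid lies 2.4/2 = 1.2 m below the top edge, so the centroid depth is h_c = 6.04 + 1.2 = 7.24 m.
A = 4.9 × 2.4 = 11.76 m².
Resultant F = γ·h_c·A = 8.02458 × 7.24 × 11.76 = 683.232 kN.
I_c = b·h³/12 = 4.9 × 2.4³/12 = 5.6448 m⁴.
Centre of pressure: y_p = y_c + I_c/(y_c·A) = 7.24 + 5.6448/(7.24 × 11.76) = 7.24 + 0.0662983 = 7.3063 m along the plane.
The resultant acts 1.2 + 0.0662983 = 1.2663 m (along the plate) below the hinge at the top edge, so the moment about the hinge is M = F × 1.2663 = 683.232 × 1.2663 = 865.177 kN·m.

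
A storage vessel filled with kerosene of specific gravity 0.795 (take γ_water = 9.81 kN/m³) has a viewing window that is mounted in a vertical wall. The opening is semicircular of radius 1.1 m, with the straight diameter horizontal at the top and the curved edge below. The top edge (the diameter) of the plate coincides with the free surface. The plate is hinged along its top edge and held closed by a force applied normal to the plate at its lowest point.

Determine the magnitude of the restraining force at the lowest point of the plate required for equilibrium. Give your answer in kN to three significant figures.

P ≈ 4.08 kN

γ = 0.795 × 9.81 = 7.79895 kN/m³.
The centroid of a semicircle lies 4r/(3π) = 0.466854 m from the diameter, here below the top edge, so the centroid depth is h_c = 0.466854 m.
A = πr²/2 = π × 1.1²/2 = 1.90066 m².
Resultant F = γ·h_c·A = 7.79895 × 0.466854 × 1.90066 = 6.92025 kN.
I_c = (π/8 − 8/(9π))·r⁴ = 0.109757 × 1.1⁴ = 0.160695 m⁴.
Centre of pressure: y_p = y_c + I_c/(y_c·A) = 0.466854 + 0.160695/(0.466854 × 1.90066) = 0.466854 + 0.181099 = 0.647953 m along the plane.
The resultant acts 0.466854 + 0.181099 = 0.647953 m (along the plate) below the hinge at the top edge, so the moment about the hinge is M = F × 0.647953 = 6.92025 × 0.647953 = 4.484 kN·m.
A normal force at the bottom, 1.1 m from the hinge, must supply this moment: P = 4.484/1.1 = 4.07636 kN.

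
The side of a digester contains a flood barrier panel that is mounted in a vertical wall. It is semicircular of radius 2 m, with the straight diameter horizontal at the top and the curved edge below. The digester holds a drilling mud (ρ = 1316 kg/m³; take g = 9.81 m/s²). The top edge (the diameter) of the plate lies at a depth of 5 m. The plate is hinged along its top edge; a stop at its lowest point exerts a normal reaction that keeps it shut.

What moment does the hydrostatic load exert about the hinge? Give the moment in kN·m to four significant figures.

γ = ρg = 1316 × 9.81 / 1000 = 12.90996 kN/m³.
The centroid of a semicircle lies 4r/(3π) = 0.848826 m from the diameter, here below the top edge, so the centroid depth is h_c = 5 + 0.848826 = 5.84883 m.
A = πr²/2 = π × 2²/2 = 6.28319 m².
Resultant F = γ·h_c·A = 12.90996 × 5.84883 × 6.28319 = 474.432 kN.
I_c = (π/8 − 8/(9π))·r⁴ = 0.109757 × 2⁴ = 1.75611 m⁴.
Centre of pressure: y_p = y_c + I_c/(y_c·A) = 5.84883 + 1.75611/(5.84883 × 6.28319) = 5.84883 + 0.0477862 = 5.89662 m along the plane.
The resultant acts 0.848826 + 0.0477862 = 0.896612 m (along the plate) below the hinge at the top edge, so the moment about the hinge is M = F × 0.896612 = 474.432 × 0.896612 = 425.381 kN·m.

M ≈ 425.4 kN·m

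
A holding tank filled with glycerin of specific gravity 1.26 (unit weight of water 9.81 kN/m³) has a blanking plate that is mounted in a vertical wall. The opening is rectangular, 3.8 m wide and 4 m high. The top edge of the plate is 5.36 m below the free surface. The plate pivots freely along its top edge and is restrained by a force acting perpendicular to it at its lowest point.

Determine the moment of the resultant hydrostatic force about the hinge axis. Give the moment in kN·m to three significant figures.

M ≈ 3020 kN·m

γ = 1.26 × 9.81 = 12.3606 kN/m³.
The centroid lies 4/2 = 2 m below the top edge, so the centroid depth is h_c = 5.36 + 2 = 7.36 m.
A = 3.8 × 4 = 15.2 m².
Resultant F = γ·h_c·A = 12.3606 × 7.36 × 15.2 = 1382.81 kN.
I_c = b·h³/12 = 3.8 × 4³/12 = 20.2667 m⁴.
Centre of pressure: y_p = y_c + I_c/(y_c·A) = 7.36 + 20.2667/(7.36 × 15.2) = 7.36 + 0.18116 = 7.54116 m along the plane.
The resultant acts 2 + 0.18116 = 2.18116 m (along the plate) below the hinge at the top edge, so the moment about the hinge is M = F × 2.18116 = 1382.81 × 2.18116 = 3016.13 kN·m.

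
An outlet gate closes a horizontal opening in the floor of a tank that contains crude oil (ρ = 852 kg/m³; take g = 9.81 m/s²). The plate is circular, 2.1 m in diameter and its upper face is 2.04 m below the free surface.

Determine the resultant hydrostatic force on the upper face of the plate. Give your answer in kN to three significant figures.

F ≈ 59.1 kN

γ = ρg = 852 × 9.81 / 1000 = 8.35812 kN/m³.
The plate is horizontal, so pressure is uniform at p = γ·h = 8.35812 × 2.04 = 17.0506 kN/m².
A = π(1.05)² = 3.46361 m².
F = p·A = 17.0506 × 3.46361 = 59.0566 kN.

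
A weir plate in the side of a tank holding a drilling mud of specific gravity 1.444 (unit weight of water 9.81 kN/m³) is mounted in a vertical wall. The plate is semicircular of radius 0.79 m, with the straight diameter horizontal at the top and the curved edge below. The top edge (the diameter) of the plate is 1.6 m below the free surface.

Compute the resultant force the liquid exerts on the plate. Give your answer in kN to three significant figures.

F ≈ 26.9 kN

γ = 1.444 × 9.81 = 14.16564 kN/m³.
The centroid of a semicircle lies 4r/(3π) = 0.335286 m from the diameter, here below the top edge, so the centroid depth is h_c = 1.6 + 0.335286 = 1.93529 m.
A = πr²/2 = π × 0.79²/2 = 0.980334 m².
Resultant F = γ·h_c·A = 14.16564 × 1.93529 × 0.980334 = 26.8755 kN.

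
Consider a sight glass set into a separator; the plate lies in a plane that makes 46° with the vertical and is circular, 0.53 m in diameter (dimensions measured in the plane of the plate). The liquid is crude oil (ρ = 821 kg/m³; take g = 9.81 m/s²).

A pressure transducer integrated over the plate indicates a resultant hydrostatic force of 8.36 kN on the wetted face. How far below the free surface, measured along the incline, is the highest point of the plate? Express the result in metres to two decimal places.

y_top ≈ 6.51 m

γ = ρg = 821 × 9.81 / 1000 = 8.05401 kN/m³.
A = π(0.265)² = 0.220618 m².
From F = γ·h_c·A, the centroid depth is h_c = 8.36/(8.05401 × 0.220618) = 4.70493 m.
The plate makes 46° with the vertical, i.e. θ = 90° − 46° = 44° to the horizontal. Measuring y along the incline from the free-surface line, vertical depth h = y·sinθ with sinθ = 0.694658.
Along the incline, y_c = h_c/sinθ = 4.70493/0.694658 = 6.77302 m.
The centroid is at the centre, 0.265 m below the top of the plate, so the highest point sits at y_top = 6.77302 − 0.265 = 6.50802 m along the incline.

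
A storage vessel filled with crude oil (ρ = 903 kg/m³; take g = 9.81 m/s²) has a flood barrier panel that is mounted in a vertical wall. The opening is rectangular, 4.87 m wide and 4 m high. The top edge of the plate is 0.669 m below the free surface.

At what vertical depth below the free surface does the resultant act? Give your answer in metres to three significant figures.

γ = ρg = 903 × 9.81 / 1000 = 8.85843 kN/m³.
The centroid lies 4/2 = 2 m below the top edge, so the centroid depth is h_c = 0.669 + 2 = 2.669 m.
A = 4.87 × 4 = 19.48 m².
Resultant F = γ·h_c·A = 8.85843 × 2.669 × 19.48 = 460.569 kN.
I_c = b·h³/12 = 4.87 × 4³/12 = 25.9733 m⁴.
Centre of pressure: y_p = y_c + I_c/(y_c·A) = 2.669 + 25.9733/(2.669 × 19.48) = 2.669 + 0.499562 = 3.16856 m along the plane.

h_p = 3.17 m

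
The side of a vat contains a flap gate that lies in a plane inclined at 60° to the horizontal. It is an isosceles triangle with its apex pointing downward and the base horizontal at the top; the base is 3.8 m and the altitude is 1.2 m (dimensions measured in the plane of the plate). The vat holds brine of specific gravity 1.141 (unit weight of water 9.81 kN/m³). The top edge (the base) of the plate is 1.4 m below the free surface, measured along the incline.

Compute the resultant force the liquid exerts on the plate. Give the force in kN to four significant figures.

γ = 1.141 × 9.81 = 11.19321 kN/m³.
Let θ = 60° be the plate's angle to the horizontal; measure y along the incline from where the plane meets the free surface. Vertical depth h = y·sinθ with sinθ = 0.866025.
With the apex down, the centroid sits h/3 = 1.2/3 = 0.4 m below the base (the top edge), so y_c = 1.4 + 0.4 = 1.8 m and h_c = 1.8 × 0.866025 = 1.55885 m.
A = ½ × 3.8 × 1.2 = 2.28 m².
Resultant F = γ·h_c·A = 11.19321 × 1.55885 × 2.28 = 39.7827 kN.

F ≈ 39.78 kN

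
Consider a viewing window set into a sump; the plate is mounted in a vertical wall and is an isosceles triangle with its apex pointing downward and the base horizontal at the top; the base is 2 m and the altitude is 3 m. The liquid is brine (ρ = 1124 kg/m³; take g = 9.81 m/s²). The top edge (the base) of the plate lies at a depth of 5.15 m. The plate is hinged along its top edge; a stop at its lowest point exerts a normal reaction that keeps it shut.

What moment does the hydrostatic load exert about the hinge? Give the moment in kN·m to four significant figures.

γ = ρg = 1124 × 9.81 / 1000 = 11.02644 kN/m³.
With the apex down, the centroid sits h/3 = 3/3 = 1 m below the base (the top edge), so the centroid depth is h_c = 5.15 + 1 = 6.15 m.
A = ½ × 2 × 3 = 3 m².
Resultant F = γ·h_c·A = 11.02644 × 6.15 × 3 = 203.438 kN.
I_c = b·h³/36 = 2 × 3³/36 = 1.5 m⁴.
Centre of pressure: y_p = y_c + I_c/(y_c·A) = 6.15 + 1.5/(6.15 × 3) = 6.15 + 0.0813008 = 6.2313 m along the plane.
The resultant acts 1 + 0.0813008 = 1.0813 m (along the plate) below the hinge at the top edge, so the moment about the hinge is M = F × 1.0813 = 203.438 × 1.0813 = 219.978 kN·m.

M ≈ 220.0 kN·m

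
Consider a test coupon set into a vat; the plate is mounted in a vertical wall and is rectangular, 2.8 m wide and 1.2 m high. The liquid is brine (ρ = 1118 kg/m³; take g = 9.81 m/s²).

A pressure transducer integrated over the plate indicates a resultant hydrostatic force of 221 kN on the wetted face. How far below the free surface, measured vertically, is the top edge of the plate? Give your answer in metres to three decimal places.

d_top ≈ 5.397 m

γ = ρg = 1118 × 9.81 / 1000 = 10.96758 kN/m³.
A = 2.8 × 1.2 = 3.36 m².
From F = γ·h_c·A, the centroid depth is h_c = 221/(10.96758 × 3.36) = 5.99711 m.
The centroid lies 1.2/2 = 0.6 m below the top edge, so the top edge sits at h_top = 5.99711 − 0.6 = 5.39711 m below the surface.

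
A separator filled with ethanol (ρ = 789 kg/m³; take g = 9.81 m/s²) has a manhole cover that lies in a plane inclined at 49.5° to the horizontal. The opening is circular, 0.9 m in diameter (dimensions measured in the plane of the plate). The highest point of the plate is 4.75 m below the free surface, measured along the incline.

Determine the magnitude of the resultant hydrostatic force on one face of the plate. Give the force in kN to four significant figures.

F ≈ 19.47 kN

γ = ρg = 789 × 9.81 / 1000 = 7.74009 kN/m³.
Let θ = 49.5° be the plate's angle to the horizontal; measure y along the incline from where the plane meets the free surface. Vertical depth h = y·sinθ with sinθ = 0.760406.
The centroid is at the centre, 0.45 m below the top of the plate, so y_c = 4.75 + 0.45 = 5.2 m and h_c = 5.2 × 0.760406 = 3.95411 m.
A = π(0.45)² = 0.636173 m².
Resultant F = γ·h_c·A = 7.74009 × 3.95411 × 0.636173 = 19.4702 kN.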